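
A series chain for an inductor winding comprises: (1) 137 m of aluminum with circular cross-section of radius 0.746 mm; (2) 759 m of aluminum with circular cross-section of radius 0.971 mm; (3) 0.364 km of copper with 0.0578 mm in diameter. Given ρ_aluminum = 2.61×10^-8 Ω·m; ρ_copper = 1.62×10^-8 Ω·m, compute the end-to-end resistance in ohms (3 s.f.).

2260 Ω

Seg 1: A = πr² = π(7.4600e-04 m)² = 1.748e-06 m²
R_1 = (2.61×10^-8)(137)/(1.748e-06) = 2.045 Ω
Seg 2: A = πr² = π(9.7100e-04 m)² = 2.962e-06 m²
R_2 = (2.61×10^-8)(759)/(2.962e-06) = 6.688 Ω
Seg 3: A = π(d/2)² = π(2.8900e-05 m)² = 2.624e-09 m²
R_3 = (1.62×10^-8)(364)/(2.624e-09) = 2247 Ω
R_total = R_1 + R_2 + R_3 = 2260 Ω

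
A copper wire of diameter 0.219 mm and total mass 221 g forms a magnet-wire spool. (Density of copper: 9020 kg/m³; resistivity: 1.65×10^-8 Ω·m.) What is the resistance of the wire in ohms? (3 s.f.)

285 Ω

A = π(d/2)² = π(1.0950e-04 m)² = 3.7668e-08 m²
L = m/(density·A) = 0.221/(9020×3.7668e-08) = 650.4 m
R = ρL/A = (1.65×10^-8)(650.4)/(3.7668e-08) = 285 Ω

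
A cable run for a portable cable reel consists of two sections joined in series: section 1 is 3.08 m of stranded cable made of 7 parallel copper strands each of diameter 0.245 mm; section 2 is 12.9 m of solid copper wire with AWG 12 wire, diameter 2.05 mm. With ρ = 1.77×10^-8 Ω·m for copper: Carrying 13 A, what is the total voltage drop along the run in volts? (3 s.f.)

Section 1: A_strand = π(1.2250e-04)² = 4.714e-08 m²; R₁ = ρL/(N·A_s) = (1.77×10^-8)(3.08)/(7×4.714e-08) = 0.1652 Ω
Section 2: A = π(2.05/2 mm)² = π(1.0250e-03 m)² = 3.301e-06 m²
R₂ = (1.77×10^-8)(12.9)/(3.301e-06) = 0.06918 Ω
R = R₁ + R₂ = 0.2344 Ω
V = IR = 13 × 0.2344 = 3.05 V

3.05 V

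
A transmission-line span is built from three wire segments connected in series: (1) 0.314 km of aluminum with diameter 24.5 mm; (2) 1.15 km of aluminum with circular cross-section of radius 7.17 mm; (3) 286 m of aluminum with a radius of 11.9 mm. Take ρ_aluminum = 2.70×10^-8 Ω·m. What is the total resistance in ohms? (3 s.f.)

0.228 Ω

Seg 1: A = π(d/2)² = π(1.2250e-02 m)² = 4.714e-04 m²
R_1 = (2.70×10^-8)(314)/(4.714e-04) = 0.01798 Ω
Seg 2: A = πr² = π(7.1700e-03 m)² = 1.615e-04 m²
R_2 = (2.70×10^-8)(1150)/(1.615e-04) = 0.1923 Ω
Seg 3: A = πr² = π(1.1900e-02 m)² = 4.449e-04 m²
R_3 = (2.70×10^-8)(286)/(4.449e-04) = 0.01736 Ω
R_total = R_1 + R_2 + R_3 = 0.228 Ω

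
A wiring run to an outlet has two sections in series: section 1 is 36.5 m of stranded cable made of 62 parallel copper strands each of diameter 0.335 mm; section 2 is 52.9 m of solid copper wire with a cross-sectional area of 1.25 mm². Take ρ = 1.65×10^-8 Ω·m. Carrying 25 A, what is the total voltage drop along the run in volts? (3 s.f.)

20.2 V

Section 1: A_strand = π(1.6750e-04)² = 8.814e-08 m²; R₁ = ρL/(N·A_s) = (1.65×10^-8)(36.5)/(62×8.814e-08) = 0.1102 Ω
Section 2: A = 1.25 mm² = 1.250e-06 m²
R₂ = (1.65×10^-8)(52.9)/(1.250e-06) = 0.6983 Ω
R = R₁ + R₂ = 0.8085 Ω
V = IR = 25 × 0.8085 = 20.2 V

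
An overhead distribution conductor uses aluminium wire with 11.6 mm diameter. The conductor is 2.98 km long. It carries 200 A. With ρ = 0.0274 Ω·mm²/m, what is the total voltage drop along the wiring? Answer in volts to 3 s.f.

ρ = 0.0274 Ω·mm²/m = 2.74×10^-8 Ω·m
A = π(d/2)² = π(5.8000e-03 m)² = 1.057e-04 m²
R = ρL/A = (2.74×10^-8)(2980)/(1.057e-04) = 0.7726 Ω
V = IR = 200 × 0.7726 = 155 V

155 V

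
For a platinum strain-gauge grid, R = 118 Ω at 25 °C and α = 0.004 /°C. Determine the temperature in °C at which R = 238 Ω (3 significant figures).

R = R₀(1 + α(T − T₀)) ⇒ T = T₀ + (R/R₀ − 1)/α
T = 25 + (238/118 − 1)/0.004 = 25 + (1.017)/0.004 = 279 °C

279 °C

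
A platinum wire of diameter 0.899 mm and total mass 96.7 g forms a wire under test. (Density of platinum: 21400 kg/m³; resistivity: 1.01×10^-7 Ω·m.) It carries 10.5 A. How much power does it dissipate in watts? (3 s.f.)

125 W

A = π(d/2)² = π(4.4950e-04 m)² = 6.3476e-07 m²
L = m/(density·A) = 0.0967/(21400×6.3476e-07) = 7.119 m
R = ρL/A = (1.01×10^-7)(7.119)/(6.3476e-07) = 1.133 Ω
P = I²R = (10.5)² × 1.133 = 125 W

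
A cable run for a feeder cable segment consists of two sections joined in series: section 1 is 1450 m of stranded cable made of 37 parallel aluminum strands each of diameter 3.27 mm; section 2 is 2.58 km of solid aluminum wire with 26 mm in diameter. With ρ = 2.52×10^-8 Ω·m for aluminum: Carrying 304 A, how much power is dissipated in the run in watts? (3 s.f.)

Section 1: A_strand = π(1.6350e-03)² = 8.398e-06 m²; R₁ = ρL/(N·A_s) = (2.52×10^-8)(1450)/(37×8.398e-06) = 0.1176 Ω
Section 2: A = π(d/2)² = π(1.3000e-02 m)² = 5.309e-04 m²
R₂ = (2.52×10^-8)(2580)/(5.309e-04) = 0.1225 Ω
R = R₁ + R₂ = 0.2401 Ω
P = I²R = (304)² × 0.2401 = 22200 W

22200 W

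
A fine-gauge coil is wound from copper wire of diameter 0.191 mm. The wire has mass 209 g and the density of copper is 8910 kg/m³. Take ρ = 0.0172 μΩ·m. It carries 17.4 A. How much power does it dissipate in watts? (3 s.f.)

ρ = 0.0172 μΩ·m = 1.72×10^-8 Ω·m
A = π(d/2)² = π(9.5500e-05 m)² = 2.8652e-08 m²
L = m/(density·A) = 0.209/(8910×2.8652e-08) = 818.7 m
R = ρL/A = (1.72×10^-8)(818.7)/(2.8652e-08) = 491.5 Ω
P = I²R = (17.4)² × 491.5 = 1.49×10^5 W

1.49×10^5 W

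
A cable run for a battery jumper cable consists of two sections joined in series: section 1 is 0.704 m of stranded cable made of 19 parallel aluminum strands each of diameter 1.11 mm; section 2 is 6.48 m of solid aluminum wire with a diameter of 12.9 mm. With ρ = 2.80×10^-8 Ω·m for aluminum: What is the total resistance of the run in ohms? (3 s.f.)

Section 1: A_strand = π(5.5500e-04)² = 9.677e-07 m²; R₁ = ρL/(N·A_s) = (2.80×10^-8)(0.704)/(19×9.677e-07) = 0.001072 Ω
Section 2: A = π(d/2)² = π(6.4500e-03 m)² = 1.307e-04 m²
R₂ = (2.80×10^-8)(6.48)/(1.307e-04) = 0.001388 Ω
R = R₁ + R₂ = 0.00246 Ω

0.00246 Ω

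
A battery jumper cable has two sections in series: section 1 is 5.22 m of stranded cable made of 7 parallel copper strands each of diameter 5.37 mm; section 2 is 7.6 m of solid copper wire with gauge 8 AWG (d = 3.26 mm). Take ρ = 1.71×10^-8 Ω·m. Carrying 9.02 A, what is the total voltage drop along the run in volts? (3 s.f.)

0.146 V

Section 1: A_strand = π(2.6850e-03)² = 2.265e-05 m²; R₁ = ρL/(N·A_s) = (1.71×10^-8)(5.22)/(7×2.265e-05) = 5.630×10^-4 Ω
Section 2: A = π(3.26/2 mm)² = π(1.6300e-03 m)² = 8.347e-06 m²
R₂ = (1.71×10^-8)(7.6)/(8.347e-06) = 0.01557 Ω
R = R₁ + R₂ = 0.01613 Ω
V = IR = 9.02 × 0.01613 = 0.146 V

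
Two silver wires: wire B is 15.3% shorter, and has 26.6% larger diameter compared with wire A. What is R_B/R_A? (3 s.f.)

R ∝ L/d², so R_B/R_A = (1 − 15.3/100) × (1 + 26.6/100)⁻²
= 0.847 × 0.6239 = 0.528

0.528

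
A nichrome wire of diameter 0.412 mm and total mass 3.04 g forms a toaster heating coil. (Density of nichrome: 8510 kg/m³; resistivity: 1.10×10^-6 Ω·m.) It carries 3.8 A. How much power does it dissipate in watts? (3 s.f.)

A = π(d/2)² = π(2.0600e-04 m)² = 1.3332e-07 m²
L = m/(density·A) = 0.00304/(8510×1.3332e-07) = 2.68 m
R = ρL/A = (1.10×10^-6)(2.68)/(1.3332e-07) = 22.11 Ω
P = I²R = (3.8)² × 22.11 = 319 W

319 W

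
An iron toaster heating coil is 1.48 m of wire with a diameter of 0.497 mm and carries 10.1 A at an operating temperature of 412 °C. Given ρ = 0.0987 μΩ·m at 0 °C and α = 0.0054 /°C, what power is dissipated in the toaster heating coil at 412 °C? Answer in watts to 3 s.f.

ρ = 0.0987 μΩ·m = 9.87×10^-8 Ω·m
A = π(d/2)² = π(2.4850e-04 m)² = 1.940e-07 m²
R₍0₎ = ρL/A = (9.87×10^-8)(1.48)/(1.940e-07) = 0.753 Ω
R₍412₎ = R₍0₎(1 + αΔT) = 0.753 × (1 + 0.0054×412) = 2.428 Ω
P = I²R = (10.1)² × 2.428 = 248 W

248 W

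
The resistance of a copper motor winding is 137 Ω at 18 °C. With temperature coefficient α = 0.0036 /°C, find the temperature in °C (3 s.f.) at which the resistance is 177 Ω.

99.1 °C

R = R₀(1 + α(T − T₀)) ⇒ T = T₀ + (R/R₀ − 1)/α
T = 18 + (177/137 − 1)/0.0036 = 18 + (0.292)/0.0036 = 99.1 °C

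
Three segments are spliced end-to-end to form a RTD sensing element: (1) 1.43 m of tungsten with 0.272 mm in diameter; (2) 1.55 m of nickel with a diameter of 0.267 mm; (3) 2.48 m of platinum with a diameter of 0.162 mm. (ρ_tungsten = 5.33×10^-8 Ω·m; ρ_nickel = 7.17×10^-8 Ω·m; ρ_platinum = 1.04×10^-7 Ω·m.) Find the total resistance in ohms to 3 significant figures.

15.8 Ω

Seg 1: A = π(d/2)² = π(1.3600e-04 m)² = 5.811e-08 m²
R_1 = (5.33×10^-8)(1.43)/(5.811e-08) = 1.312 Ω
Seg 2: A = π(d/2)² = π(1.3350e-04 m)² = 5.599e-08 m²
R_2 = (7.17×10^-8)(1.55)/(5.599e-08) = 1.985 Ω
Seg 3: A = π(d/2)² = π(8.1000e-05 m)² = 2.061e-08 m²
R_3 = (1.04×10^-7)(2.48)/(2.061e-08) = 12.51 Ω
R_total = R_1 + R_2 + R_3 = 15.8 Ω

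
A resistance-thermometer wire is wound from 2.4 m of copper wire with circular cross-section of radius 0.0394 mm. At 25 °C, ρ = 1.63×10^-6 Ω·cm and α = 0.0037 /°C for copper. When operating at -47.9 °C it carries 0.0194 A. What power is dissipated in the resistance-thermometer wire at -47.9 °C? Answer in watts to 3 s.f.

0.00220 W

ρ = 1.63×10^-6 Ω·cm = 1.63×10^-8 Ω·m
A = πr² = π(3.9400e-05 m)² = 4.877e-09 m²
R₍25₎ = ρL/A = (1.63×10^-8)(2.4)/(4.877e-09) = 8.022 Ω
R₍-47.9₎ = R₍25₎(1 + αΔT) = 8.022 × (1 + 0.0037×-72.9) = 5.858 Ω
P = I²R = (0.0194)² × 5.858 = 0.00220 W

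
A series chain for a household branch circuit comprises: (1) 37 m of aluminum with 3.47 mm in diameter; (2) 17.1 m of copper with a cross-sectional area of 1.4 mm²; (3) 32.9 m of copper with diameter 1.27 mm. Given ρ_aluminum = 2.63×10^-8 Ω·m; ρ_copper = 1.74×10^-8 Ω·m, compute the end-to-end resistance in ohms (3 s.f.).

0.767 Ω

Seg 1: A = π(d/2)² = π(1.7350e-03 m)² = 9.457e-06 m²
R_1 = (2.63×10^-8)(37)/(9.457e-06) = 0.1029 Ω
Seg 2: A = 1.4 mm² = 1.400e-06 m²
R_2 = (1.74×10^-8)(17.1)/(1.400e-06) = 0.2125 Ω
Seg 3: A = π(d/2)² = π(6.3500e-04 m)² = 1.267e-06 m²
R_3 = (1.74×10^-8)(32.9)/(1.267e-06) = 0.4519 Ω
R_total = R_1 + R_2 + R_3 = 0.767 Ω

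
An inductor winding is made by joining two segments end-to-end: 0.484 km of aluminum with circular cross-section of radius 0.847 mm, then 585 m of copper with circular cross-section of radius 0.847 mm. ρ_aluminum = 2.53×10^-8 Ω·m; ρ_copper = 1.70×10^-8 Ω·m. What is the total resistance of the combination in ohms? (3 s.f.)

Segment 1: A = πr² = π(8.4700e-04 m)² = 2.254e-06 m²
R₁ = ρL/A = (2.53×10^-8)(484)/(2.254e-06) = 5.433 Ω
R₂ = (1.70×10^-8)(585)/(2.254e-06) = 4.413 Ω
R = R₁ + R₂ = 9.85 Ω

9.85 Ω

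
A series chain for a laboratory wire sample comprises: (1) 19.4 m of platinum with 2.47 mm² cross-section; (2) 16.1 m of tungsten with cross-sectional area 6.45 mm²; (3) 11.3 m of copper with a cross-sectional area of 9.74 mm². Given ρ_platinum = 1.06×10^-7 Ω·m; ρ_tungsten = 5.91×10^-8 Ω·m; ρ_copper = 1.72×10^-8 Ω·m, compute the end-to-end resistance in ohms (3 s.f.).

Seg 1: A = 2.47 mm² = 2.470e-06 m²
R_1 = (1.06×10^-7)(19.4)/(2.470e-06) = 0.8326 Ω
Seg 2: A = 6.45 mm² = 6.450e-06 m²
R_2 = (5.91×10^-8)(16.1)/(6.450e-06) = 0.1475 Ω
Seg 3: A = 9.74 mm² = 9.740e-06 m²
R_3 = (1.72×10^-8)(11.3)/(9.740e-06) = 0.01995 Ω
R_total = R_1 + R_2 + R_3 = 1.00 Ω

1.00 Ω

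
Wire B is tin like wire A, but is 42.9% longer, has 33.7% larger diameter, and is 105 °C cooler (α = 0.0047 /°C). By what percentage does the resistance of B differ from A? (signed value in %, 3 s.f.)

-59.5%

R ∝ ρL/d² with ρ ∝ (1+αΔT), so R_B/R_A = (1 + 42.9/100) × (1 + 33.7/100)⁻² × (1 − 0.0047×105)
= 1.429 × 0.5594 × 0.5065 = 0.4049
(R_B − R_A)/R_A = 0.4049 − 1 = -59.5%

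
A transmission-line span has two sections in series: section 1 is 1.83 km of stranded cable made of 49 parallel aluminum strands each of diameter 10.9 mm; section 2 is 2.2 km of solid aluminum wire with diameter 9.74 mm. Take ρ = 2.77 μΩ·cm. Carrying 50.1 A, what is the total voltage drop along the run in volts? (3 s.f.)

ρ = 2.77 μΩ·cm = 2.77×10^-8 Ω·m
Section 1: A_strand = π(5.4500e-03)² = 9.331e-05 m²; R₁ = ρL/(N·A_s) = (2.77×10^-8)(1830)/(49×9.331e-05) = 0.01109 Ω
Section 2: A = π(d/2)² = π(4.8700e-03 m)² = 7.451e-05 m²
R₂ = (2.77×10^-8)(2200)/(7.451e-05) = 0.8179 Ω
R = R₁ + R₂ = 0.829 Ω
V = IR = 50.1 × 0.829 = 41.5 V

41.5 V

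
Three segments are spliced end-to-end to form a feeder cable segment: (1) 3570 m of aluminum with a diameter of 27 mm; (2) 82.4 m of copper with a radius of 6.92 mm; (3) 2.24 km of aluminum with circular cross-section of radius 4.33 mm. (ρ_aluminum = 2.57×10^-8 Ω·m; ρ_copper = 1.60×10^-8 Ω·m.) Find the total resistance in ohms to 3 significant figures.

Seg 1: A = π(d/2)² = π(1.3500e-02 m)² = 5.726e-04 m²
R_1 = (2.57×10^-8)(3570)/(5.726e-04) = 0.1602 Ω
Seg 2: A = πr² = π(6.9200e-03 m)² = 1.504e-04 m²
R_2 = (1.60×10^-8)(82.4)/(1.504e-04) = 0.008764 Ω
Seg 3: A = πr² = π(4.3300e-03 m)² = 5.890e-05 m²
R_3 = (2.57×10^-8)(2240)/(5.890e-05) = 0.9774 Ω
R_total = R_1 + R_2 + R_3 = 1.15 Ω

1.15 Ω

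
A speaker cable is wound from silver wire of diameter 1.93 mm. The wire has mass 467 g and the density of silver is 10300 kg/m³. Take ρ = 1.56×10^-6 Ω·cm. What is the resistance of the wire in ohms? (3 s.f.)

0.0826 Ω

ρ = 1.56×10^-6 Ω·cm = 1.56×10^-8 Ω·m
A = π(d/2)² = π(9.6500e-04 m)² = 2.9255e-06 m²
L = m/(density·A) = 0.467/(10300×2.9255e-06) = 15.5 m
R = ρL/A = (1.56×10^-8)(15.5)/(2.9255e-06) = 0.0826 Ω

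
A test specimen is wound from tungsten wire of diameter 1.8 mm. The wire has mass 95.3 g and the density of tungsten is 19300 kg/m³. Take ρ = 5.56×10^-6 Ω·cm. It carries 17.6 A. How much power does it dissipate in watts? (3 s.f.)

13.1 W

ρ = 5.56×10^-6 Ω·cm = 5.56×10^-8 Ω·m
A = π(d/2)² = π(9.0000e-04 m)² = 2.5447e-06 m²
L = m/(density·A) = 0.0953/(19300×2.5447e-06) = 1.94 m
R = ρL/A = (5.56×10^-8)(1.94)/(2.5447e-06) = 0.0424 Ω
P = I²R = (17.6)² × 0.0424 = 13.1 W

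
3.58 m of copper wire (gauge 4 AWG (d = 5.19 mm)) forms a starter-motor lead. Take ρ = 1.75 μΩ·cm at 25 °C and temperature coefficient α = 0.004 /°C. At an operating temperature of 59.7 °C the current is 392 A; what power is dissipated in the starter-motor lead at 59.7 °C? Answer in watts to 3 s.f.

518 W

ρ = 1.75 μΩ·cm = 1.75×10^-8 Ω·m
A = π(5.19/2 mm)² = π(2.5950e-03 m)² = 2.116e-05 m²
R₍25₎ = ρL/A = (1.75×10^-8)(3.58)/(2.116e-05) = 0.002961 Ω
R₍59.7₎ = R₍25₎(1 + αΔT) = 0.002961 × (1 + 0.004×34.7) = 0.003372 Ω
P = I²R = (392)² × 0.003372 = 518 W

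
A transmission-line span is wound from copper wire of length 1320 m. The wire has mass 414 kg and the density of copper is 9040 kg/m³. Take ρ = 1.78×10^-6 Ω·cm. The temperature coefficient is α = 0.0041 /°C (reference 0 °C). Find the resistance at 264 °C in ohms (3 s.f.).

ρ = 1.78×10^-6 Ω·cm = 1.78×10^-8 Ω·m
A = m/(density·L) = 414/(9040×1320) = 3.4694e-05 m²
R = ρL/A = (1.78×10^-8)(1320)/(3.4694e-05) = 0.6772 Ω
R(264 °C) = 0.6772 × (1 + 0.0041×264) = 1.41 Ω

1.41 Ω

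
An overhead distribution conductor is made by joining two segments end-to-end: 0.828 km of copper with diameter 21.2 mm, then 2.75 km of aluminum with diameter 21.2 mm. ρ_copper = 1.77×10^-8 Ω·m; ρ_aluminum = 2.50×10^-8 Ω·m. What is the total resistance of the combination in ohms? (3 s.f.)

Segment 1: A = π(d/2)² = π(1.0600e-02 m)² = 3.530e-04 m²
R₁ = ρL/A = (1.77×10^-8)(828)/(3.530e-04) = 0.04152 Ω
R₂ = (2.50×10^-8)(2750)/(3.530e-04) = 0.1948 Ω
R = R₁ + R₂ = 0.236 Ω

0.236 Ω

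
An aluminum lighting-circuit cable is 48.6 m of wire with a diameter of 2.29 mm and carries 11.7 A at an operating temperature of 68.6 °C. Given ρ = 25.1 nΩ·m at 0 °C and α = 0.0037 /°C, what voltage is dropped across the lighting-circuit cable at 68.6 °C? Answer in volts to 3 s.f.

ρ = 25.1 nΩ·m = 2.51×10^-8 Ω·m
A = π(d/2)² = π(1.1450e-03 m)² = 4.119e-06 m²
R₍0₎ = ρL/A = (2.51×10^-8)(48.6)/(4.119e-06) = 0.2962 Ω
R₍68.6₎ = R₍0₎(1 + αΔT) = 0.2962 × (1 + 0.0037×68.6) = 0.3714 Ω
V = IR = 11.7 × 0.3714 = 4.34 V

4.34 V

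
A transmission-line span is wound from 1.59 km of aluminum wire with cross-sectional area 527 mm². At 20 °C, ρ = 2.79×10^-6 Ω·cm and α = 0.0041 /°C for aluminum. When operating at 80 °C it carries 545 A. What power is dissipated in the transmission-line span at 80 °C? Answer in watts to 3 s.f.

31200 W

ρ = 2.79×10^-6 Ω·cm = 2.79×10^-8 Ω·m
A = 527 mm² = 5.270e-04 m²
R₍20₎ = ρL/A = (2.79×10^-8)(1590)/(5.270e-04) = 0.08418 Ω
R₍80₎ = R₍20₎(1 + αΔT) = 0.08418 × (1 + 0.0041×60) = 0.1049 Ω
P = I²R = (545)² × 0.1049 = 31200 W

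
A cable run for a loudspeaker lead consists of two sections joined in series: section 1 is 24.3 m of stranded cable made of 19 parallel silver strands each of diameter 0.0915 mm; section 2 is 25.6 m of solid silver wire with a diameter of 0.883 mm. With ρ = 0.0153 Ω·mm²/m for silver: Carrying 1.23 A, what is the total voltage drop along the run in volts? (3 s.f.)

4.45 V

ρ = 0.0153 Ω·mm²/m = 1.53×10^-8 Ω·m
Section 1: A_strand = π(4.5750e-05)² = 6.576e-09 m²; R₁ = ρL/(N·A_s) = (1.53×10^-8)(24.3)/(19×6.576e-09) = 2.976 Ω
Section 2: A = π(d/2)² = π(4.4150e-04 m)² = 6.124e-07 m²
R₂ = (1.53×10^-8)(25.6)/(6.124e-07) = 0.6396 Ω
R = R₁ + R₂ = 3.615 Ω
V = IR = 1.23 × 3.615 = 4.45 V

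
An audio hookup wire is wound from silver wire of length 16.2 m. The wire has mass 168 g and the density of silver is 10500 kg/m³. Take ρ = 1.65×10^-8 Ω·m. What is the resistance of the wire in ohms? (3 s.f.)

0.271 Ω

A = m/(density·L) = 0.168/(10500×16.2) = 9.8765e-07 m²
R = ρL/A = (1.65×10^-8)(16.2)/(9.8765e-07) = 0.271 Ω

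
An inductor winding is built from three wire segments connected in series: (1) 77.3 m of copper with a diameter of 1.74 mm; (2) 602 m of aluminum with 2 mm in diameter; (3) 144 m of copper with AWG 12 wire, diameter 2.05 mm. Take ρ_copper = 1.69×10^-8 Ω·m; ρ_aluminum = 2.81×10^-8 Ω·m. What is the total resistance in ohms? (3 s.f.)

6.67 Ω

Seg 1: A = π(d/2)² = π(8.7000e-04 m)² = 2.378e-06 m²
R_1 = (1.69×10^-8)(77.3)/(2.378e-06) = 0.5494 Ω
Seg 2: A = π(d/2)² = π(1.0000e-03 m)² = 3.142e-06 m²
R_2 = (2.81×10^-8)(602)/(3.142e-06) = 5.385 Ω
Seg 3: A = π(2.05/2 mm)² = π(1.0250e-03 m)² = 3.301e-06 m²
R_3 = (1.69×10^-8)(144)/(3.301e-06) = 0.7373 Ω
R_total = R_1 + R_2 + R_3 = 6.67 Ω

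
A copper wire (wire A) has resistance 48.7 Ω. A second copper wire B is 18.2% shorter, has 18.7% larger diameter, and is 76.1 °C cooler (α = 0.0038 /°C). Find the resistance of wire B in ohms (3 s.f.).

R ∝ ρL/d² with ρ ∝ (1+αΔT), so R_B/R_A = (1 − 18.2/100) × (1 + 18.7/100)⁻² × (1 − 0.0038×76.1)
= 0.818 × 0.7097 × 0.7108 = 0.4127
R_B = 0.4127 × 48.7 = 20.1 Ω

20.1 Ω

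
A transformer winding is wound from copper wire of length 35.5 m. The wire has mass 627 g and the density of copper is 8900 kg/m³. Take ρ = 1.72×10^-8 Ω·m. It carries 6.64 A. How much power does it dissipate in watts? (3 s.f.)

A = m/(density·L) = 0.627/(8900×35.5) = 1.9845e-06 m²
R = ρL/A = (1.72×10^-8)(35.5)/(1.9845e-06) = 0.3077 Ω
P = I²R = (6.64)² × 0.3077 = 13.6 W

13.6 W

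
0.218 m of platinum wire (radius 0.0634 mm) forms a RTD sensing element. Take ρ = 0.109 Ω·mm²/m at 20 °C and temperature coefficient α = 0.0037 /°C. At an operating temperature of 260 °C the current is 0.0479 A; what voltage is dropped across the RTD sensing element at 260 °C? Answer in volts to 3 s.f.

ρ = 0.109 Ω·mm²/m = 1.09×10^-7 Ω·m
A = πr² = π(6.3400e-05 m)² = 1.263e-08 m²
R₍20₎ = ρL/A = (1.09×10^-7)(0.218)/(1.263e-08) = 1.882 Ω
R₍260₎ = R₍20₎(1 + αΔT) = 1.882 × (1 + 0.0037×240) = 3.553 Ω
V = IR = 0.0479 × 3.553 = 0.170 V

0.170 V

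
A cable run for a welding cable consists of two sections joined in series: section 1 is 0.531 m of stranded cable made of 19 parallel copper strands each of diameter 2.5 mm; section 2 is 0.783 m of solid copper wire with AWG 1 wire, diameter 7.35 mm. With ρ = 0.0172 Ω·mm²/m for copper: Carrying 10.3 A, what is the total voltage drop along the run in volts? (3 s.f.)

0.00428 V

ρ = 0.0172 Ω·mm²/m = 1.72×10^-8 Ω·m
Section 1: A_strand = π(1.2500e-03)² = 4.909e-06 m²; R₁ = ρL/(N·A_s) = (1.72×10^-8)(0.531)/(19×4.909e-06) = 9.793×10^-5 Ω
Section 2: A = π(7.35/2 mm)² = π(3.6750e-03 m)² = 4.243e-05 m²
R₂ = (1.72×10^-8)(0.783)/(4.243e-05) = 3.174×10^-4 Ω
R = R₁ + R₂ = 4.153×10^-4 Ω
V = IR = 10.3 × 4.153×10^-4 = 0.00428 V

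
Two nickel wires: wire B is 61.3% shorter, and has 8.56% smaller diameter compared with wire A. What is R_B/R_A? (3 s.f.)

0.463

R ∝ L/d², so R_B/R_A = (1 − 61.3/100) × (1 − 8.56/100)⁻²
= 0.387 × 1.196 = 0.463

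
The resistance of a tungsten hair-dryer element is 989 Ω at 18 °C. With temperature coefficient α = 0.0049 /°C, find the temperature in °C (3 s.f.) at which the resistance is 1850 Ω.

196 °C

R = R₀(1 + α(T − T₀)) ⇒ T = T₀ + (R/R₀ − 1)/α
T = 18 + (1850/989 − 1)/0.0049 = 18 + (0.8706)/0.0049 = 196 °C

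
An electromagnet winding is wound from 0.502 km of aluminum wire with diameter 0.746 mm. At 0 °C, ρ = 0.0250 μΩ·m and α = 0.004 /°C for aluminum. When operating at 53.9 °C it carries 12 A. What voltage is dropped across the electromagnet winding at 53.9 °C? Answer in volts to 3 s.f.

419 V

ρ = 0.0250 μΩ·m = 2.50×10^-8 Ω·m
A = π(d/2)² = π(3.7300e-04 m)² = 4.371e-07 m²
R₍0₎ = ρL/A = (2.50×10^-8)(502)/(4.371e-07) = 28.71 Ω
R₍53.9₎ = R₍0₎(1 + αΔT) = 28.71 × (1 + 0.004×53.9) = 34.9 Ω
V = IR = 12 × 34.9 = 419 V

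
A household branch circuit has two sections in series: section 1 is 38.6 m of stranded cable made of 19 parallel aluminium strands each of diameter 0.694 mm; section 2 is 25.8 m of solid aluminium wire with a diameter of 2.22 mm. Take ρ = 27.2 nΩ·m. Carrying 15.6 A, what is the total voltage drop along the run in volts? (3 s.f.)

ρ = 27.2 nΩ·m = 2.72×10^-8 Ω·m
Section 1: A_strand = π(3.4700e-04)² = 3.783e-07 m²; R₁ = ρL/(N·A_s) = (2.72×10^-8)(38.6)/(19×3.783e-07) = 0.1461 Ω
Section 2: A = π(d/2)² = π(1.1100e-03 m)² = 3.871e-06 m²
R₂ = (2.72×10^-8)(25.8)/(3.871e-06) = 0.1813 Ω
R = R₁ + R₂ = 0.3274 Ω
V = IR = 15.6 × 0.3274 = 5.11 V

5.11 V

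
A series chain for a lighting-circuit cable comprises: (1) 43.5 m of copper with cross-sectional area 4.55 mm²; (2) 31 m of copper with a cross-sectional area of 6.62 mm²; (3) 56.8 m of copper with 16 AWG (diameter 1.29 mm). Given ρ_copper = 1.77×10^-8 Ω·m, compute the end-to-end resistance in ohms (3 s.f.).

1.02 Ω

Seg 1: A = 4.55 mm² = 4.550e-06 m²
R_1 = (1.77×10^-8)(43.5)/(4.550e-06) = 0.1692 Ω
Seg 2: A = 6.62 mm² = 6.620e-06 m²
R_2 = (1.77×10^-8)(31)/(6.620e-06) = 0.08289 Ω
Seg 3: A = π(1.29/2 mm)² = π(6.4500e-04 m)² = 1.307e-06 m²
R_3 = (1.77×10^-8)(56.8)/(1.307e-06) = 0.7692 Ω
R_total = R_1 + R_2 + R_3 = 1.02 Ω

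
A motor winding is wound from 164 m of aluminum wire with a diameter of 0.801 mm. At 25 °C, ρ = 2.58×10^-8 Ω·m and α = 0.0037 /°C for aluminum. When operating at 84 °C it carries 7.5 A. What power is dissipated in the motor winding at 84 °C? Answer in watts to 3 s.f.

575 W

A = π(d/2)² = π(4.0050e-04 m)² = 5.039e-07 m²
R₍25₎ = ρL/A = (2.58×10^-8)(164)/(5.039e-07) = 8.397 Ω
R₍84₎ = R₍25₎(1 + αΔT) = 8.397 × (1 + 0.0037×59) = 10.23 Ω
P = I²R = (7.5)² × 10.23 = 575 W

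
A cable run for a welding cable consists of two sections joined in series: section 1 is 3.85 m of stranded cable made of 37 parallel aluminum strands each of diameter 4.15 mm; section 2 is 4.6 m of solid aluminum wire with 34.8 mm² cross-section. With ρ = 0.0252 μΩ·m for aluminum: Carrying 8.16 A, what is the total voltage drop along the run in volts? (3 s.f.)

ρ = 0.0252 μΩ·m = 2.52×10^-8 Ω·m
Section 1: A_strand = π(2.0750e-03)² = 1.353e-05 m²; R₁ = ρL/(N·A_s) = (2.52×10^-8)(3.85)/(37×1.353e-05) = 1.939×10^-4 Ω
Section 2: A = 34.8 mm² = 3.480e-05 m²
R₂ = (2.52×10^-8)(4.6)/(3.480e-05) = 0.003331 Ω
R = R₁ + R₂ = 0.003525 Ω
V = IR = 8.16 × 0.003525 = 0.0288 V

0.0288 V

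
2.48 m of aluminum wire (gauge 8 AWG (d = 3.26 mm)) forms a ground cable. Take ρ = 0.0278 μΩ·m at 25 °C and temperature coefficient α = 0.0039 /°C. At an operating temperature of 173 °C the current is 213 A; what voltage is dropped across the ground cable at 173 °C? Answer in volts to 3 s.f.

2.77 V

ρ = 0.0278 μΩ·m = 2.78×10^-8 Ω·m
A = π(3.26/2 mm)² = π(1.6300e-03 m)² = 8.347e-06 m²
R₍25₎ = ρL/A = (2.78×10^-8)(2.48)/(8.347e-06) = 0.00826 Ω
R₍173₎ = R₍25₎(1 + αΔT) = 0.00826 × (1 + 0.0039×148) = 0.01303 Ω
V = IR = 213 × 0.01303 = 2.77 V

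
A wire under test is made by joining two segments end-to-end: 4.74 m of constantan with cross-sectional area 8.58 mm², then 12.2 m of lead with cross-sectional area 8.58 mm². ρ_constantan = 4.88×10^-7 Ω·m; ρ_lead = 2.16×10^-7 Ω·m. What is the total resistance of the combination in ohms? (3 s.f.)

0.577 Ω

Segment 1: A = 8.58 mm² = 8.580e-06 m²
R₁ = ρL/A = (4.88×10^-7)(4.74)/(8.580e-06) = 0.2696 Ω
R₂ = (2.16×10^-7)(12.2)/(8.580e-06) = 0.3071 Ω
R = R₁ + R₂ = 0.577 Ω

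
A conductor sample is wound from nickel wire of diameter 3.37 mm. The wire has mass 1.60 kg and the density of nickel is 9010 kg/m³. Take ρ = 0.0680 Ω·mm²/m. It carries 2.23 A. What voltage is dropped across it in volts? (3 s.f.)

ρ = 0.0680 Ω·mm²/m = 6.80×10^-8 Ω·m
A = π(d/2)² = π(1.6850e-03 m)² = 8.9197e-06 m²
L = m/(density·A) = 1.6/(9010×8.9197e-06) = 19.91 m
R = ρL/A = (6.80×10^-8)(19.91)/(8.9197e-06) = 0.1518 Ω
V = IR = 2.23 × 0.1518 = 0.338 V

0.338 V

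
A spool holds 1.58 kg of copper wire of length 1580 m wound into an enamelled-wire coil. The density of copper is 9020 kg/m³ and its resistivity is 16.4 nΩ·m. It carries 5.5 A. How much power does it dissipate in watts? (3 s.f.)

7070 W

ρ = 16.4 nΩ·m = 1.64×10^-8 Ω·m
A = m/(density·L) = 1.58/(9020×1580) = 1.1086e-07 m²
R = ρL/A = (1.64×10^-8)(1580)/(1.1086e-07) = 233.7 Ω
P = I²R = (5.5)² × 233.7 = 7070 W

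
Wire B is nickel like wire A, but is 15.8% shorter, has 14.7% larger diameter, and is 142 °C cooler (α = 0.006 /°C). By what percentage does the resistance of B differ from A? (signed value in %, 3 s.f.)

-90.5%

R ∝ ρL/d² with ρ ∝ (1+αΔT), so R_B/R_A = (1 − 15.8/100) × (1 + 14.7/100)⁻² × (1 − 0.006×142)
= 0.842 × 0.7601 × 0.148 = 0.09472
(R_B − R_A)/R_A = 0.09472 − 1 = -90.5%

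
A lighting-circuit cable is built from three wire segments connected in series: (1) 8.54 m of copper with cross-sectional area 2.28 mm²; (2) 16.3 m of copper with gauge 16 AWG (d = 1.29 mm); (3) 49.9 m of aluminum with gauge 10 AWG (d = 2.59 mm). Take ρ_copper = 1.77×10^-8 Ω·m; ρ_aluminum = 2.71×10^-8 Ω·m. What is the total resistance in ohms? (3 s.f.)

0.544 Ω

Seg 1: A = 2.28 mm² = 2.280e-06 m²
R_1 = (1.77×10^-8)(8.54)/(2.280e-06) = 0.0663 Ω
Seg 2: A = π(1.29/2 mm)² = π(6.4500e-04 m)² = 1.307e-06 m²
R_2 = (1.77×10^-8)(16.3)/(1.307e-06) = 0.2207 Ω
Seg 3: A = π(2.59/2 mm)² = π(1.2950e-03 m)² = 5.269e-06 m²
R_3 = (2.71×10^-8)(49.9)/(5.269e-06) = 0.2567 Ω
R_total = R_1 + R_2 + R_3 = 0.544 Ω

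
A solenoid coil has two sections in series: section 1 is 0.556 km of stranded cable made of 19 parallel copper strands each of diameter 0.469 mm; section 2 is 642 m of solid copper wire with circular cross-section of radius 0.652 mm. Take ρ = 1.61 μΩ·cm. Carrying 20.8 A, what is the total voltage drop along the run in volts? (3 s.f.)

ρ = 1.61 μΩ·cm = 1.61×10^-8 Ω·m
Section 1: A_strand = π(2.3450e-04)² = 1.728e-07 m²; R₁ = ρL/(N·A_s) = (1.61×10^-8)(556)/(19×1.728e-07) = 2.727 Ω
Section 2: A = πr² = π(6.5200e-04 m)² = 1.336e-06 m²
R₂ = (1.61×10^-8)(642)/(1.336e-06) = 7.74 Ω
R = R₁ + R₂ = 10.47 Ω
V = IR = 20.8 × 10.47 = 218 V

218 V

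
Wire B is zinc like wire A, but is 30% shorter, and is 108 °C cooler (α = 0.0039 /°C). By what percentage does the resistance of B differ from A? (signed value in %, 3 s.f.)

-59.5%

R ∝ ρL/d² with ρ ∝ (1+αΔT), so R_B/R_A = (1 − 30/100) × (1 − 0.0039×108)
= 0.7 × 0.5788 = 0.4052
(R_B − R_A)/R_A = 0.4052 − 1 = -59.5%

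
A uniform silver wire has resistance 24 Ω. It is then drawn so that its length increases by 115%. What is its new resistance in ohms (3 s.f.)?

111 Ω

k = 1 + 115/100 = 2.15; volume constant ⇒ A' = A/k, so R' = k²R.
R' = 4.622 × 24 = 111 Ω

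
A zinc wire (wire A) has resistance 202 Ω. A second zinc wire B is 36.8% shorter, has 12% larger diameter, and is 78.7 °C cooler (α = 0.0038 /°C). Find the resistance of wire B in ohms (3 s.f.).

71.3 Ω

R ∝ ρL/d² with ρ ∝ (1+αΔT), so R_B/R_A = (1 − 36.8/100) × (1 + 12/100)⁻² × (1 − 0.0038×78.7)
= 0.632 × 0.7972 × 0.7009 = 0.3532
R_B = 0.3532 × 202 = 71.3 Ω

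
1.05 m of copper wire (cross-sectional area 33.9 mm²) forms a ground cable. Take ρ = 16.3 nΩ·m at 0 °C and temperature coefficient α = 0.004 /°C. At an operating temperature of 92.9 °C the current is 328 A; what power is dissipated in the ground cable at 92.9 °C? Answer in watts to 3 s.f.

ρ = 16.3 nΩ·m = 1.63×10^-8 Ω·m
A = 33.9 mm² = 3.390e-05 m²
R₍0₎ = ρL/A = (1.63×10^-8)(1.05)/(3.390e-05) = 5.049×10^-4 Ω
R₍92.9₎ = R₍0₎(1 + αΔT) = 5.049×10^-4 × (1 + 0.004×92.9) = 6.925×10^-4 Ω
P = I²R = (328)² × 6.925×10^-4 = 74.5 W

74.5 W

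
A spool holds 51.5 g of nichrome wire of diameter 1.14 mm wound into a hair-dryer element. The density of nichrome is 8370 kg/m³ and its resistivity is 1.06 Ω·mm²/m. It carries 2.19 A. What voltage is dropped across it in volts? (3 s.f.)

ρ = 1.06 Ω·mm²/m = 1.06×10^-6 Ω·m
A = π(d/2)² = π(5.7000e-04 m)² = 1.0207e-06 m²
L = m/(density·A) = 0.0515/(8370×1.0207e-06) = 6.028 m
R = ρL/A = (1.06×10^-6)(6.028)/(1.0207e-06) = 6.26 Ω
V = IR = 2.19 × 6.26 = 13.7 V

13.7 V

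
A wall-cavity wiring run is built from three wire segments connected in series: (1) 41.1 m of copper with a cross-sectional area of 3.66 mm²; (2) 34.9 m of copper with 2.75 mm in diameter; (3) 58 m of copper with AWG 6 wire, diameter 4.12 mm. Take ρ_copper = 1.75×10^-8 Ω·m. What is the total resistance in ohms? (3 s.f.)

Seg 1: A = 3.66 mm² = 3.660e-06 m²
R_1 = (1.75×10^-8)(41.1)/(3.660e-06) = 0.1965 Ω
Seg 2: A = π(d/2)² = π(1.3750e-03 m)² = 5.940e-06 m²
R_2 = (1.75×10^-8)(34.9)/(5.940e-06) = 0.1028 Ω
Seg 3: A = π(4.12/2 mm)² = π(2.0600e-03 m)² = 1.333e-05 m²
R_3 = (1.75×10^-8)(58)/(1.333e-05) = 0.07613 Ω
R_total = R_1 + R_2 + R_3 = 0.375 Ω

0.375 Ω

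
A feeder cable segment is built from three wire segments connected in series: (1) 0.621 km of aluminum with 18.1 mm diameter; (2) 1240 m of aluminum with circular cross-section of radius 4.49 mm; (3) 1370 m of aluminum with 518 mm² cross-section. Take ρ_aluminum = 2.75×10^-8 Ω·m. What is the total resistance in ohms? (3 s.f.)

0.678 Ω

Seg 1: A = π(d/2)² = π(9.0500e-03 m)² = 2.573e-04 m²
R_1 = (2.75×10^-8)(621)/(2.573e-04) = 0.06637 Ω
Seg 2: A = πr² = π(4.4900e-03 m)² = 6.333e-05 m²
R_2 = (2.75×10^-8)(1240)/(6.333e-05) = 0.5384 Ω
Seg 3: A = 518 mm² = 5.180e-04 m²
R_3 = (2.75×10^-8)(1370)/(5.180e-04) = 0.07273 Ω
R_total = R_1 + R_2 + R_3 = 0.678 Ω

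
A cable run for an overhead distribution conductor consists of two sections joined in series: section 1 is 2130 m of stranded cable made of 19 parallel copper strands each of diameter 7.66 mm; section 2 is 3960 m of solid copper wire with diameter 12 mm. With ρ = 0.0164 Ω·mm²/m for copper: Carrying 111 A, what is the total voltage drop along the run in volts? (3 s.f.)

68.2 V

ρ = 0.0164 Ω·mm²/m = 1.64×10^-8 Ω·m
Section 1: A_strand = π(3.8300e-03)² = 4.608e-05 m²; R₁ = ρL/(N·A_s) = (1.64×10^-8)(2130)/(19×4.608e-05) = 0.0399 Ω
Section 2: A = π(d/2)² = π(6.0000e-03 m)² = 1.131e-04 m²
R₂ = (1.64×10^-8)(3960)/(1.131e-04) = 0.5742 Ω
R = R₁ + R₂ = 0.6141 Ω
V = IR = 111 × 0.6141 = 68.2 V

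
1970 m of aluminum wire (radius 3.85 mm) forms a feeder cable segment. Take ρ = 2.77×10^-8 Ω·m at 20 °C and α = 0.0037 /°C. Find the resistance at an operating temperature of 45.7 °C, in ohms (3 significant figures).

A = πr² = π(3.8500e-03 m)² = 4.657e-05 m²
R₍20°C₎ = ρL/A = (2.77×10^-8)(1970)/(4.657e-05) = 1.172 Ω
R = R₀(1 + αΔT) = 1.172(1 + 0.0037×25.7) = 1.28 Ω

1.28 Ω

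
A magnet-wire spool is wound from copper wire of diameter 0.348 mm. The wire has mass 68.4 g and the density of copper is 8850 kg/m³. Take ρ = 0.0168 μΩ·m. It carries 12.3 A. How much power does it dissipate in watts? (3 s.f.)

ρ = 0.0168 μΩ·m = 1.68×10^-8 Ω·m
A = π(d/2)² = π(1.7400e-04 m)² = 9.5115e-08 m²
L = m/(density·A) = 0.0684/(8850×9.5115e-08) = 81.26 m
R = ρL/A = (1.68×10^-8)(81.26)/(9.5115e-08) = 14.35 Ω
P = I²R = (12.3)² × 14.35 = 2170 W

2170 W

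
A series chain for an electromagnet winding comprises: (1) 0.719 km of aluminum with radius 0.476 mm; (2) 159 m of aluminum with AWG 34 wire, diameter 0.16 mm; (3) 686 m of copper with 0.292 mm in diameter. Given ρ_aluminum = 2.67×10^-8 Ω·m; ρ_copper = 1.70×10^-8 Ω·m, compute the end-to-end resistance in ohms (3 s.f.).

412 Ω

Seg 1: A = πr² = π(4.7600e-04 m)² = 7.118e-07 m²
R_1 = (2.67×10^-8)(719)/(7.118e-07) = 26.97 Ω
Seg 2: A = π(0.16/2 mm)² = π(8.0000e-05 m)² = 2.011e-08 m²
R_2 = (2.67×10^-8)(159)/(2.011e-08) = 211.1 Ω
Seg 3: A = π(d/2)² = π(1.4600e-04 m)² = 6.697e-08 m²
R_3 = (1.70×10^-8)(686)/(6.697e-08) = 174.1 Ω
R_total = R_1 + R_2 + R_3 = 412 Ω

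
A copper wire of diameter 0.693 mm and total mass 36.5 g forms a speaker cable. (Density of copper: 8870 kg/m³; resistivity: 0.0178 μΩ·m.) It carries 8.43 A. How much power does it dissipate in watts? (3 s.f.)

36.6 W

ρ = 0.0178 μΩ·m = 1.78×10^-8 Ω·m
A = π(d/2)² = π(3.4650e-04 m)² = 3.7719e-07 m²
L = m/(density·A) = 0.0365/(8870×3.7719e-07) = 10.91 m
R = ρL/A = (1.78×10^-8)(10.91)/(3.7719e-07) = 0.5148 Ω
P = I²R = (8.43)² × 0.5148 = 36.6 W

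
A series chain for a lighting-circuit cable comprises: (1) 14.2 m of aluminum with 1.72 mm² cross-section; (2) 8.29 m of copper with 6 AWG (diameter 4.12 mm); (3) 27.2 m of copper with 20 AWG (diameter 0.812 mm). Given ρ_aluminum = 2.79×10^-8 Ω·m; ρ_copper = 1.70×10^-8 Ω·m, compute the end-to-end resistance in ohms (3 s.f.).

Seg 1: A = 1.72 mm² = 1.720e-06 m²
R_1 = (2.79×10^-8)(14.2)/(1.720e-06) = 0.2303 Ω
Seg 2: A = π(4.12/2 mm)² = π(2.0600e-03 m)² = 1.333e-05 m²
R_2 = (1.70×10^-8)(8.29)/(1.333e-05) = 0.01057 Ω
Seg 3: A = π(0.812/2 mm)² = π(4.0600e-04 m)² = 5.178e-07 m²
R_3 = (1.70×10^-8)(27.2)/(5.178e-07) = 0.8929 Ω
R_total = R_1 + R_2 + R_3 = 1.13 Ω

1.13 Ω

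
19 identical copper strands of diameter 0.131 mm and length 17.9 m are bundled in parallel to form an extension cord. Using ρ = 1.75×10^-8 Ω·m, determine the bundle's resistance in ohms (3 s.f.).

1.22 Ω

A_strand = π(6.5500e-05 m)² = 1.348e-08 m²
R_strand = ρL/A = (1.75×10^-8)(17.9)/(1.348e-08) = 23.24 Ω
R_total = R_strand/N = 23.24/19 = 1.22 Ω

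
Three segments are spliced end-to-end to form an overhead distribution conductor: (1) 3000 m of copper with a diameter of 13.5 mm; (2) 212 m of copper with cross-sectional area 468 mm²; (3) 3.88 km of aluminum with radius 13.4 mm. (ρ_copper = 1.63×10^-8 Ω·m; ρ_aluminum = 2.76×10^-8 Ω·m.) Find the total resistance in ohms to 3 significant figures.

Seg 1: A = π(d/2)² = π(6.7500e-03 m)² = 1.431e-04 m²
R_1 = (1.63×10^-8)(3000)/(1.431e-04) = 0.3416 Ω
Seg 2: A = 468 mm² = 4.680e-04 m²
R_2 = (1.63×10^-8)(212)/(4.680e-04) = 0.007384 Ω
Seg 3: A = πr² = π(1.3400e-02 m)² = 5.641e-04 m²
R_3 = (2.76×10^-8)(3880)/(5.641e-04) = 0.1898 Ω
R_total = R_1 + R_2 + R_3 = 0.539 Ω

0.539 Ω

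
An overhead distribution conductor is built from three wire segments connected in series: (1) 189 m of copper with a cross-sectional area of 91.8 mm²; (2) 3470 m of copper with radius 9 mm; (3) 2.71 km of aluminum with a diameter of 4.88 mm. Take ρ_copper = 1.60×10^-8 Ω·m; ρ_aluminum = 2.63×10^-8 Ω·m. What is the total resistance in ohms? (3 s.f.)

Seg 1: A = 91.8 mm² = 9.180e-05 m²
R_1 = (1.60×10^-8)(189)/(9.180e-05) = 0.03294 Ω
Seg 2: A = πr² = π(9.0000e-03 m)² = 2.545e-04 m²
R_2 = (1.60×10^-8)(3470)/(2.545e-04) = 0.2182 Ω
Seg 3: A = π(d/2)² = π(2.4400e-03 m)² = 1.870e-05 m²
R_3 = (2.63×10^-8)(2710)/(1.870e-05) = 3.811 Ω
R_total = R_1 + R_2 + R_3 = 4.06 Ω

4.06 Ω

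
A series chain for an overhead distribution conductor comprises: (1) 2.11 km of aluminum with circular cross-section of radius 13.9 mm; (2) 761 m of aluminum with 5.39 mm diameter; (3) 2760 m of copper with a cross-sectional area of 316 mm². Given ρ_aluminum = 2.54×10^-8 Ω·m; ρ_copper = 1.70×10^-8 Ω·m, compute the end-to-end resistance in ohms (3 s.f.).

1.08 Ω

Seg 1: A = πr² = π(1.3900e-02 m)² = 6.070e-04 m²
R_1 = (2.54×10^-8)(2110)/(6.070e-04) = 0.0883 Ω
Seg 2: A = π(d/2)² = π(2.6950e-03 m)² = 2.282e-05 m²
R_2 = (2.54×10^-8)(761)/(2.282e-05) = 0.8471 Ω
Seg 3: A = 316 mm² = 3.160e-04 m²
R_3 = (1.70×10^-8)(2760)/(3.160e-04) = 0.1485 Ω
R_total = R_1 + R_2 + R_3 = 1.08 Ω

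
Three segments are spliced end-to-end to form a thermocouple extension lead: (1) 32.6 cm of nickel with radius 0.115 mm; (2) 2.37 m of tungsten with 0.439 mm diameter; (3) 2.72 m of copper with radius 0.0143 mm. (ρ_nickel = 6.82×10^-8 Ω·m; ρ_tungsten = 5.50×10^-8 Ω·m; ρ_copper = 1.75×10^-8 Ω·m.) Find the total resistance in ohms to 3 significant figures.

75.5 Ω

Seg 1: A = πr² = π(1.1500e-04 m)² = 4.155e-08 m²
R_1 = (6.82×10^-8)(0.326)/(4.155e-08) = 0.5351 Ω
Seg 2: A = π(d/2)² = π(2.1950e-04 m)² = 1.514e-07 m²
R_2 = (5.50×10^-8)(2.37)/(1.514e-07) = 0.8612 Ω
Seg 3: A = πr² = π(1.4300e-05 m)² = 6.424e-10 m²
R_3 = (1.75×10^-8)(2.72)/(6.424e-10) = 74.09 Ω
R_total = R_1 + R_2 + R_3 = 75.5 Ω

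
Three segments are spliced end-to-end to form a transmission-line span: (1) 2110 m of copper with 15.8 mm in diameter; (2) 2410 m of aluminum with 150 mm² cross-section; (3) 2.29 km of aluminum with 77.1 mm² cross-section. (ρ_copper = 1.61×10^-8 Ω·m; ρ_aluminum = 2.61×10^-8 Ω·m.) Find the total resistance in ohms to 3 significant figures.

1.37 Ω

Seg 1: A = π(d/2)² = π(7.9000e-03 m)² = 1.961e-04 m²
R_1 = (1.61×10^-8)(2110)/(1.961e-04) = 0.1733 Ω
Seg 2: A = 150 mm² = 1.500e-04 m²
R_2 = (2.61×10^-8)(2410)/(1.500e-04) = 0.4193 Ω
Seg 3: A = 77.1 mm² = 7.710e-05 m²
R_3 = (2.61×10^-8)(2290)/(7.710e-05) = 0.7752 Ω
R_total = R_1 + R_2 + R_3 = 1.37 Ω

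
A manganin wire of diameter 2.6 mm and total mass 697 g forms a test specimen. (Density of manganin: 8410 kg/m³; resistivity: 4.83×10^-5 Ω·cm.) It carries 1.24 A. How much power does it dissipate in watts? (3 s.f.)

2.18 W

ρ = 4.83×10^-5 Ω·cm = 4.83×10^-7 Ω·m
A = π(d/2)² = π(1.3000e-03 m)² = 5.3093e-06 m²
L = m/(density·A) = 0.697/(8410×5.3093e-06) = 15.61 m
R = ρL/A = (4.83×10^-7)(15.61)/(5.3093e-06) = 1.42 Ω
P = I²R = (1.24)² × 1.42 = 2.18 W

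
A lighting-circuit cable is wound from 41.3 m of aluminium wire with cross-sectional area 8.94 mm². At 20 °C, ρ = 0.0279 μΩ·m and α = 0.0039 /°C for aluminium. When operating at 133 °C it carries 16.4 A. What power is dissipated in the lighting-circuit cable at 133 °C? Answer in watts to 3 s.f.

49.9 W

ρ = 0.0279 μΩ·m = 2.79×10^-8 Ω·m
A = 8.94 mm² = 8.940e-06 m²
R₍20₎ = ρL/A = (2.79×10^-8)(41.3)/(8.940e-06) = 0.1289 Ω
R₍133₎ = R₍20₎(1 + αΔT) = 0.1289 × (1 + 0.0039×113) = 0.1857 Ω
P = I²R = (16.4)² × 0.1857 = 49.9 W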